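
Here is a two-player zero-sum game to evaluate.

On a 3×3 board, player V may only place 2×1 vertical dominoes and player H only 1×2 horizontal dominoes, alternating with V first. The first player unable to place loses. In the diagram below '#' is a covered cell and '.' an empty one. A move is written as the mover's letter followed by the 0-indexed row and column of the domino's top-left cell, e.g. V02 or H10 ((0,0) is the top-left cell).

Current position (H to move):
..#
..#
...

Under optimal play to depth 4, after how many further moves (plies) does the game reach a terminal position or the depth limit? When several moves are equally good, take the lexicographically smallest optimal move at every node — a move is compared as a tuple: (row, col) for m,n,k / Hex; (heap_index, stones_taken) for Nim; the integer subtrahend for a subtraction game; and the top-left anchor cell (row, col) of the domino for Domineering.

p1 H@[..#/..#/...]: H00[###/..#/...]-1 H10[..#/###/...]+1* H20[..#/..#/##.]-1 H21[..#/..#/.##]-1
p2 V@[..#/###/...] terminal -1; root [..#/..#/...] d4

PV length from [..#/..#/...]: 1 ply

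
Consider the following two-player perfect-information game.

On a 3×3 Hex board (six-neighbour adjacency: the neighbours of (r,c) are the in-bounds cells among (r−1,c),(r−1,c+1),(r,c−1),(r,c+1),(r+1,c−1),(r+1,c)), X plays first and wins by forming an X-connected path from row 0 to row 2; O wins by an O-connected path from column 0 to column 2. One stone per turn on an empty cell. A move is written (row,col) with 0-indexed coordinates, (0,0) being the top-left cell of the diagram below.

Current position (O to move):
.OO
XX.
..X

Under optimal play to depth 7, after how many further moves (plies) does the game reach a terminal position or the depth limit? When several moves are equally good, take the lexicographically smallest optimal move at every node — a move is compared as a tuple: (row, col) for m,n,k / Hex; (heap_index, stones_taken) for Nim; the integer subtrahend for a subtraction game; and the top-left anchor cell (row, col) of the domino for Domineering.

PV length from [.OO/XX./..X]: 1 ply

p1 O@[.OO/XX./..X]: (0,0)[OOO/XX./..X]+1* (1,2)[.OO/XXO/..X]-1 (2,0)[.OO/XX./O.X]-1 (2,1)[.OO/XX./.OX]-1
p2 X@[OOO/XX./..X] terminal -1; root [.OO/XX./..X] d7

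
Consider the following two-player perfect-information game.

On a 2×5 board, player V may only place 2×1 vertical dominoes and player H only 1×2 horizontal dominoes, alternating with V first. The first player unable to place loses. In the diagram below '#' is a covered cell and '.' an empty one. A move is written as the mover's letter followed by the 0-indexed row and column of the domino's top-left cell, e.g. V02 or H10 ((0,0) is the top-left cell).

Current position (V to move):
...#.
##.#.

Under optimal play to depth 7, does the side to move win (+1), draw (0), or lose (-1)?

value(...#./##.#., V) = +1

[...#./##.#.] V move#1: V02:+1/..##./####.*, V04:-1/...##/##.##
[..##./####.] H move#2: H00:-1/####./####.*
[####./####.] V move#3: V04:+1/#####/#####*
[#####/#####] end (terminal -1, H#4); searched ...#./##.#. to 7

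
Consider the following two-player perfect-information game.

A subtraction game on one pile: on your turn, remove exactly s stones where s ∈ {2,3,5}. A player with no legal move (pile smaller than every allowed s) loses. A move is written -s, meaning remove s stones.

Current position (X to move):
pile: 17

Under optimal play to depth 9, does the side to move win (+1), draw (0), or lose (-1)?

[17] X move#1: -2:+1/15*, -3:+1/14, -5:-1/12
[15] O move#2: -2:-1/13*, -3:-1/12, -5:-1/10
[13] X move#3: -2:-1/11, -3:-1/10, -5:+1/8*
[8] O move#4: -2:-1/6*, -3:-1/5, -5:-1/3
[6] X move#5: -2:-1/4, -3:-1/3, -5:+1/1*
[1] end (terminal -1, O#6); searched 17 to 9

value(17, X) = +1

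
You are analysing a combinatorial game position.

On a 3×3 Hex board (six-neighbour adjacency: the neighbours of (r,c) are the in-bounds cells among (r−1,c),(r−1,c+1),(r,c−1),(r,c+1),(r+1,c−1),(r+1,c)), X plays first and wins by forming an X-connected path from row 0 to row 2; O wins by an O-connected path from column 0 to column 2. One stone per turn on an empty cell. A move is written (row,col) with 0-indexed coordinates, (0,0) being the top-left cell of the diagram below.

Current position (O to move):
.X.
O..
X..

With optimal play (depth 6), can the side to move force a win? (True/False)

O winning at [.X./O../X..]: True

[.X./O../X..] O move#1: (0,0):-1/OX./O../X.., (0,2):-1/.XO/O../X.., (1,1):+1/.X./OO./X..*, (1,2):-1/.X./O.O/X.., (2,1):-1/.X./O../XO., (2,2):-1/.X./O../X.O
[.X./OO./X..] X move#2: (0,0):-1/XX./OO./X..*, (0,2):-1/.XX/OO./X.., (1,2):-1/.X./OOX/X.., (2,1):-1/.X./OO./XX., (2,2):-1/.X./OO./X.X
[XX./OO./X..] O move#3: (0,2):+1/XXO/OO./X..*, (1,2):+1/XX./OOO/X.., (2,1):+1/XX./OO./XO., (2,2):+1/XX./OO./X.O
[XXO/OO./X..] end (terminal -1, X#4); searched .X./O../X.. to 6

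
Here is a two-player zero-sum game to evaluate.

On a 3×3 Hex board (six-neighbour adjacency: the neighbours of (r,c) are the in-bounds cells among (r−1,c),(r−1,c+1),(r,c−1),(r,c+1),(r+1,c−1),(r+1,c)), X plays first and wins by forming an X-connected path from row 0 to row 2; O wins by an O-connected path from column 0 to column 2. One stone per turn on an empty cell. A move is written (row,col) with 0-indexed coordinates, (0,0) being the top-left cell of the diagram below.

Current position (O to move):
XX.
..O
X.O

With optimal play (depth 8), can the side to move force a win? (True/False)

O winning at [XX./..O/X.O]: False

[XX./..O/X.O] O move#1: (0,2):-1/XXO/..O/X.O*, (1,0):-1/XX./O.O/X.O, (1,1):-1/XX./.OO/X.O, (2,1):-1/XX./..O/XOO
[XXO/..O/X.O] X move#2: (1,0):+1/XXO/X.O/X.O*, (1,1):+1/XXO/.XO/X.O, (2,1):+1/XXO/..O/XXO
[XXO/X.O/X.O] end (terminal -1, O#3); searched XX./..O/X.O to 8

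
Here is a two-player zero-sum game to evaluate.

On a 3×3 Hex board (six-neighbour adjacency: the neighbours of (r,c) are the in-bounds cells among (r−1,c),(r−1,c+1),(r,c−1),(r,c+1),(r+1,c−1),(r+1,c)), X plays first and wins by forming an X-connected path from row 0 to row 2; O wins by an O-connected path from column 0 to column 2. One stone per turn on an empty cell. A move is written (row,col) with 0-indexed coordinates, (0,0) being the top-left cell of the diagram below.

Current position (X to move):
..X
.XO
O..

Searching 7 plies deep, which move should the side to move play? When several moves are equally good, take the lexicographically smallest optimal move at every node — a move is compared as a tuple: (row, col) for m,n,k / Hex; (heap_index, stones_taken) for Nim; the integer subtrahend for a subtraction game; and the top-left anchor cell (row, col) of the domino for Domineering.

p1 X@[..X/.XO/O..]: (0,0)[X.X/.XO/O..]-1 (0,1)[.XX/.XO/O..]-1 (1,0)[..X/XXO/O..]-1 (2,1)[..X/.XO/OX.]+1* (2,2)[..X/.XO/O.X]-1
p2 O@[..X/.XO/OX.] terminal -1; root [..X/.XO/O..] d7

X's best at [..X/.XO/O..]: (2,1)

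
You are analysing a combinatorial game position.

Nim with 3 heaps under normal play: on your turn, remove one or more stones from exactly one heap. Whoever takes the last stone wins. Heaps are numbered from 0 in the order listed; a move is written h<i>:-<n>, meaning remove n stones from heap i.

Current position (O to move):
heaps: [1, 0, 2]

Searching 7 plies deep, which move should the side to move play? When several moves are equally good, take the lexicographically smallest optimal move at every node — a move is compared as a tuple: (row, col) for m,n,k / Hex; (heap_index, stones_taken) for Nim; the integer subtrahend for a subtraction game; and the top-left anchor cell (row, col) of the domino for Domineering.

O's best at [(1,0,2)]: h2:-1

[(1,0,2)] O move#1: h0:-1:-1/(0,0,2), h2:-1:+1/(1,0,1)*, h2:-2:-1/(1,0,0)
[(1,0,1)] X move#2: h0:-1:-1/(0,0,1)*, h2:-1:-1/(1,0,0)
[(0,0,1)] O move#3: h2:-1:+1/(0,0,0)*
[(0,0,0)] end (terminal -1, X#4); searched (1,0,2) to 7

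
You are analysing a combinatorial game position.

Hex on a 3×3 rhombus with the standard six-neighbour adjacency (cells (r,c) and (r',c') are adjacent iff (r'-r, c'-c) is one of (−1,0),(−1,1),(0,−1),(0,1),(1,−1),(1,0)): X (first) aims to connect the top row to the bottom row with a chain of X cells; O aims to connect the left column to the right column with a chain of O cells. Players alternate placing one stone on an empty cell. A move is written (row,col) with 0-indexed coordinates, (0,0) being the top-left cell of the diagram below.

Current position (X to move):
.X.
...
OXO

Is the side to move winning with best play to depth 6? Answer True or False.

p1 X@[.X./.../OXO]: (0,0)[XX./.../OXO]-1 (0,2)[.XX/.../OXO]+1* (1,0)[.X./X../OXO]-1 (1,1)[.X./.X./OXO]+1 (1,2)[.X./..X/OXO]+1
p2 O@[.XX/.../OXO]: (0,0)[OXX/.../OXO]-1* (1,0)[.XX/O../OXO]-1 (1,1)[.XX/.O./OXO]-1 (1,2)[.XX/..O/OXO]-1
p3 X@[OXX/.../OXO]: (1,0)[OXX/X../OXO]+1* (1,1)[OXX/.X./OXO]+1 (1,2)[OXX/..X/OXO]+1
p4 O@[OXX/X../OXO]: (1,1)[OXX/XO./OXO]-1* (1,2)[OXX/X.O/OXO]-1
p5 X@[OXX/XO./OXO]: (1,2)[OXX/XOX/OXO]+1*
p6 O@[OXX/XOX/OXO] terminal -1; root [.X./.../OXO] d6

X winning at [.X./.../OXO]: True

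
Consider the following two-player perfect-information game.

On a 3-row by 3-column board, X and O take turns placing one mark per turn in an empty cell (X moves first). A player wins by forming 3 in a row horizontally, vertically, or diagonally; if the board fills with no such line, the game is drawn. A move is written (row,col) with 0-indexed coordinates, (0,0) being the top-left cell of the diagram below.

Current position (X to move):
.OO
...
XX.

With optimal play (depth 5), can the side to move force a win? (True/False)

X winning at [.OO/.../XX.]: True

p1 X@[.OO/.../XX.]: (0,0)[XOO/.../XX.]+1* (1,0)[.OO/X../XX.]-1 (1,1)[.OO/.X./XX.]-1 (1,2)[.OO/..X/XX.]-1 (2,2)[.OO/.../XXX]+1
p2 O@[XOO/.../XX.]: (1,0)[XOO/O../XX.]-1* (1,1)[XOO/.O./XX.]-1 (1,2)[XOO/..O/XX.]-1 (2,2)[XOO/.../XXO]-1
p3 X@[XOO/O../XX.]: (1,1)[XOO/OX./XX.]+0 (1,2)[XOO/O.X/XX.]+0 (2,2)[XOO/O../XXX]+1*
p4 O@[XOO/O../XXX] terminal -1; root [.OO/.../XX.] d5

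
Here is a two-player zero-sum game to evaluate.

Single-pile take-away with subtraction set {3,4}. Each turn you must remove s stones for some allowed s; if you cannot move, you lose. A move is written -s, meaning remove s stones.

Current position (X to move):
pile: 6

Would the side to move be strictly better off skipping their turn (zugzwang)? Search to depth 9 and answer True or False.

zugzwang(6, X) = False

ply 1, X at 6 | -3=-1→3; -4=+1→2*
ply 2: 2 is terminal -1 (O); from 6 depth 9
suppose X passes — search the same position with O to move:
pass> ply 1, O at 6 | -3=-1→3; -4=+1→2*
pass> ply 2: 2 is terminal -1 (X); from 6 depth 9
for X: play +1, pass -1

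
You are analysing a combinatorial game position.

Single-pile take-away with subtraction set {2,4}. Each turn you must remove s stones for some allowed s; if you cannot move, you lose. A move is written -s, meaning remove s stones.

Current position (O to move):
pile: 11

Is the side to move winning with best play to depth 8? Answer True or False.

O winning at [11]: True

p1 O@[11]: -2[9]-1 -4[7]+1*
p2 X@[7]: -2[5]-1* -4[3]-1
p3 O@[5]: -2[3]-1 -4[1]+1*
p4 X@[1] terminal -1; root [11] d8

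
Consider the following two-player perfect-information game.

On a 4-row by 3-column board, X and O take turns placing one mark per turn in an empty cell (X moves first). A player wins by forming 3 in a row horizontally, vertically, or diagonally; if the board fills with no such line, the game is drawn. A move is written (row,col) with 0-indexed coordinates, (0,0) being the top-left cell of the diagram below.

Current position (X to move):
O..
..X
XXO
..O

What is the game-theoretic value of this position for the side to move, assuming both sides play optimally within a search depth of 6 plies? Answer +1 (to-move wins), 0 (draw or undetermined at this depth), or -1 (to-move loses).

[O../..X/XXO/..O] X move#1: (0,1):-1/OX./..X/XXO/..O, (0,2):-1/O.X/..X/XXO/..O, (1,0):-1/O../X.X/XXO/..O, (1,1):+1/O../.XX/XXO/..O*, (3,0):+1/O../..X/XXO/X.O, (3,1):-1/O../..X/XXO/.XO
[O../.XX/XXO/..O] O move#2: (0,1):-1/OO./.XX/XXO/..O*, (0,2):-1/O.O/.XX/XXO/..O, (1,0):-1/O../OXX/XXO/..O, (3,0):-1/O../.XX/XXO/O.O, (3,1):-1/O../.XX/XXO/.OO
[OO./.XX/XXO/..O] X move#3: (0,2):+1/OOX/.XX/XXO/..O*, (1,0):+1/OO./XXX/XXO/..O, (3,0):+1/OO./.XX/XXO/X.O, (3,1):+1/OO./.XX/XXO/.XO
[OOX/.XX/XXO/..O] end (terminal -1, O#4); searched O../..X/XXO/..O to 6

value(O../..X/XXO/..O, X) = +1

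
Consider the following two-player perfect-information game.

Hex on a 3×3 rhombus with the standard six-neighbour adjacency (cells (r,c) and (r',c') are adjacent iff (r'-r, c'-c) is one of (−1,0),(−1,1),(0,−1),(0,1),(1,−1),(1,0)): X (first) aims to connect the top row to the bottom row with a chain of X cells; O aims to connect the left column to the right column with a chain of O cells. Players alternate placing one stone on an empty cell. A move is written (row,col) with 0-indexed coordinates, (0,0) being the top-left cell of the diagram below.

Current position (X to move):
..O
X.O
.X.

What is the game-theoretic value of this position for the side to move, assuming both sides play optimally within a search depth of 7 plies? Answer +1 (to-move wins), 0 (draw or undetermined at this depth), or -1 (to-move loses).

p1 X@[..O/X.O/.X.]: (0,0)[X.O/X.O/.X.]+1* (0,1)[.XO/X.O/.X.]+1 (1,1)[..O/XXO/.X.]+1 (2,0)[..O/X.O/XX.]+1 (2,2)[..O/X.O/.XX]+1
p2 O@[X.O/X.O/.X.]: (0,1)[XOO/X.O/.X.]-1* (1,1)[X.O/XOO/.X.]-1 (2,0)[X.O/X.O/OX.]-1 (2,2)[X.O/X.O/.XO]-1
p3 X@[XOO/X.O/.X.]: (1,1)[XOO/XXO/.X.]+1* (2,0)[XOO/X.O/XX.]+1 (2,2)[XOO/X.O/.XX]+1
p4 O@[XOO/XXO/.X.] terminal -1; root [..O/X.O/.X.] d7

value(..O/X.O/.X., X) = +1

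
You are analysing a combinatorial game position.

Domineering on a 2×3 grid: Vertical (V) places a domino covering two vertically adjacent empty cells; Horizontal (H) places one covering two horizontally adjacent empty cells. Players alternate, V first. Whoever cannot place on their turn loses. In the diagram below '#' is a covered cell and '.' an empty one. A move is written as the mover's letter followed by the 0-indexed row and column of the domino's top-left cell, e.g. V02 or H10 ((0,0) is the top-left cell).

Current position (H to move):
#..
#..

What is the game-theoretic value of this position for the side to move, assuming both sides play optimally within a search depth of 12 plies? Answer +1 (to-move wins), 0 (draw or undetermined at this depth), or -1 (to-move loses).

p1 H@[#../#..]: H01[###/#..]+1* H11[#../###]+1
p2 V@[###/#..] terminal -1; root [#../#..] d12

value(#../#.., H) = +1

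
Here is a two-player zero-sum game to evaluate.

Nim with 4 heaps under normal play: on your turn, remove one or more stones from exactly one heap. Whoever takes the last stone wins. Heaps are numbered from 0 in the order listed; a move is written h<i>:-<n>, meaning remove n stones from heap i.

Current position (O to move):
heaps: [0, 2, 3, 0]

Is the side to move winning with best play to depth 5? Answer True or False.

ply 1, O at (0,2,3,0) | h1:-1=-1→(0,1,3,0); h1:-2=-1→(0,0,3,0); h2:-1=+1→(0,2,2,0)*; h2:-2=-1→(0,2,1,0); h2:-3=-1→(0,2,0,0)
ply 2, X at (0,2,2,0) | h1:-1=-1→(0,1,2,0)*; h1:-2=-1→(0,0,2,0); h2:-1=-1→(0,2,1,0); h2:-2=-1→(0,2,0,0)
ply 3, O at (0,1,2,0) | h1:-1=-1→(0,0,2,0); h2:-1=+1→(0,1,1,0)*; h2:-2=-1→(0,1,0,0)
ply 4, X at (0,1,1,0) | h1:-1=-1→(0,0,1,0)*; h2:-1=-1→(0,1,0,0)
ply 5, O at (0,0,1,0) | h2:-1=+1→(0,0,0,0)*
ply 6: (0,0,0,0) is terminal -1 (X); from (0,2,3,0) depth 5

O winning at [(0,2,3,0)]: True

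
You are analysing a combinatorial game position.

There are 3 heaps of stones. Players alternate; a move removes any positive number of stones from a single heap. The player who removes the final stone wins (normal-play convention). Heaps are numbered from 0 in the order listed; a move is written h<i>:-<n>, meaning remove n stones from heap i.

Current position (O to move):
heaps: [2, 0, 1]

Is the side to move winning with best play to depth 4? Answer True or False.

O winning at [(2,0,1)]: True

ply 1, O at (2,0,1) | h0:-1=+1→(1,0,1)*; h0:-2=-1→(0,0,1); h2:-1=-1→(2,0,0)
ply 2, X at (1,0,1) | h0:-1=-1→(0,0,1)*; h2:-1=-1→(1,0,0)
ply 3, O at (0,0,1) | h2:-1=+1→(0,0,0)*
ply 4: (0,0,0) is terminal -1 (X); from (2,0,1) depth 4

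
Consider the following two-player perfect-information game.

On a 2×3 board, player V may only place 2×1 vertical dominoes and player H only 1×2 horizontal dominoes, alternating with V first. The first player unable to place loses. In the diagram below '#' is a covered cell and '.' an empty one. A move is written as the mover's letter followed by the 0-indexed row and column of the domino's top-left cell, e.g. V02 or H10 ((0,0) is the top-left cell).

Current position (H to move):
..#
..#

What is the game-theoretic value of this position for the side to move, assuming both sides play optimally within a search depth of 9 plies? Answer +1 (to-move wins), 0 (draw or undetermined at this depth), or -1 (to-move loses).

ply 1, H at ..#/..# | H00=+1→###/..#*; H10=+1→..#/###
ply 2: ###/..# is terminal -1 (V); from ..#/..# depth 9

value(..#/..#, H) = +1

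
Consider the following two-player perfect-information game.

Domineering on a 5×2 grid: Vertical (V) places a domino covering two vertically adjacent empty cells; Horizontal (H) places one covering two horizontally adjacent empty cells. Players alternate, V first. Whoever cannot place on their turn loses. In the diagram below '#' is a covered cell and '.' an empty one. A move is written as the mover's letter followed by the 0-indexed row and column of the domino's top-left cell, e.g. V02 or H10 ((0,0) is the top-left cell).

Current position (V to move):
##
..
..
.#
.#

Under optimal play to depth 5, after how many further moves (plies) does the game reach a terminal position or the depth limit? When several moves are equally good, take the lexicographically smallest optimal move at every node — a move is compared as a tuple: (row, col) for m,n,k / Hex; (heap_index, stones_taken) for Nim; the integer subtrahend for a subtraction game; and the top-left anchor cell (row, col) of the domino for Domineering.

PV length from [##/../../.#/.#]: 1 ply

[##/../../.#/.#] V move#1: V10:+1/##/#./#./.#/.#*, V11:+1/##/.#/.#/.#/.#, V20:-1/##/../#./##/.#, V30:-1/##/../../##/##
[##/#./#./.#/.#] end (terminal -1, H#2); searched ##/../../.#/.# to 5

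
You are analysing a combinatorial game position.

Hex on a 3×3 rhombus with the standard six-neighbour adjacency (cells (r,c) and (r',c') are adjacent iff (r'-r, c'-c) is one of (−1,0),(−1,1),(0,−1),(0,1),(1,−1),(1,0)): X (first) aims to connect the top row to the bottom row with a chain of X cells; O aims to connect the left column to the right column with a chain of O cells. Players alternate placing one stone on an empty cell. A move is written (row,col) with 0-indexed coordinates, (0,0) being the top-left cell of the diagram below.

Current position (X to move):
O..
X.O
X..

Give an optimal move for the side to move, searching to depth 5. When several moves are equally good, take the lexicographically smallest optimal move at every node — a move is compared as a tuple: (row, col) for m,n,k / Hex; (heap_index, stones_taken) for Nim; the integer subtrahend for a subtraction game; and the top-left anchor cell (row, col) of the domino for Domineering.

X's best at [O../X.O/X..]: (0,1)

ply 1, X at O../X.O/X.. | (0,1)=+1→OX./X.O/X..*; (0,2)=+1→O.X/X.O/X..; (1,1)=+1→O../XXO/X..; (2,1)=-1→O../X.O/XX.; (2,2)=-1→O../X.O/X.X
ply 2: OX./X.O/X.. is terminal -1 (O); from O../X.O/X.. depth 5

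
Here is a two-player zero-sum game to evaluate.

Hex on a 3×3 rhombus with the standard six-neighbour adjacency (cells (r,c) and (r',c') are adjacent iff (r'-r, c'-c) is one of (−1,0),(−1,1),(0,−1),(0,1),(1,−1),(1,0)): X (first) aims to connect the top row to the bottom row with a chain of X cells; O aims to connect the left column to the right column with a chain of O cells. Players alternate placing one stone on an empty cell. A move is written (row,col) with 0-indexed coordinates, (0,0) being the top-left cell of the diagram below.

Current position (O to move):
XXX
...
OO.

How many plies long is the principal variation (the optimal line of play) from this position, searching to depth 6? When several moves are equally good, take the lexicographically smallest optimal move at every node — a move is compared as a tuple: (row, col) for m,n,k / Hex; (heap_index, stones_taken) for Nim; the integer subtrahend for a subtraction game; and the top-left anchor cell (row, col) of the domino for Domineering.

PV length from [XXX/.../OO.]: 3 plies

ply 1, O at XXX/.../OO. | (1,0)=+1→XXX/O../OO.*; (1,1)=+1→XXX/.O./OO.; (1,2)=+1→XXX/..O/OO.; (2,2)=+1→XXX/.../OOO
ply 2, X at XXX/O../OO. | (1,1)=-1→XXX/OX./OO.*; (1,2)=-1→XXX/O.X/OO.; (2,2)=-1→XXX/O../OOX
ply 3, O at XXX/OX./OO. | (1,2)=+1→XXX/OXO/OO.*; (2,2)=+1→XXX/OX./OOO
ply 4: XXX/OXO/OO. is terminal -1 (X); from XXX/.../OO. depth 6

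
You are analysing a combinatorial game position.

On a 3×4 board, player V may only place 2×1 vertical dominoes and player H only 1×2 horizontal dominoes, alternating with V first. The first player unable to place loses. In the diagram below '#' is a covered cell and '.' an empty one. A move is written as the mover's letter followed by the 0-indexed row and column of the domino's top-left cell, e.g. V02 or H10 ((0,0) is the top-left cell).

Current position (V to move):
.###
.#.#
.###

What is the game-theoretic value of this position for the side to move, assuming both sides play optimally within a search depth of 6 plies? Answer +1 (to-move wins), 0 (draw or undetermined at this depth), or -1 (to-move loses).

value(.###/.#.#/.###, V) = +1

ply 1, V at .###/.#.#/.### | V00=+1→####/##.#/.###*; V10=+1→.###/##.#/####
ply 2: ####/##.#/.### is terminal -1 (H); from .###/.#.#/.### depth 6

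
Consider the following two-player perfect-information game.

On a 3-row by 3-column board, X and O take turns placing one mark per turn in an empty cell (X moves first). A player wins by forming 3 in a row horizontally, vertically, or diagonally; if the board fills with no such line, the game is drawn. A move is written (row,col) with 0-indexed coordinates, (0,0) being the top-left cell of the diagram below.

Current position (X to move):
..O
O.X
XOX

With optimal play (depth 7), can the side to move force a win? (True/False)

ply 1, X at ..O/O.X/XOX | (0,0)=+0→X.O/O.X/XOX*; (0,1)=+0→.XO/O.X/XOX; (1,1)=+0→..O/OXX/XOX
ply 2, O at X.O/O.X/XOX | (0,1)=-1→XOO/O.X/XOX; (1,1)=+0→X.O/OOX/XOX*
ply 3, X at X.O/OOX/XOX | (0,1)=+0→XXO/OOX/XOX*
ply 4: XXO/OOX/XOX is terminal +0 (O); from ..O/O.X/XOX depth 7

X winning at [..O/O.X/XOX]: False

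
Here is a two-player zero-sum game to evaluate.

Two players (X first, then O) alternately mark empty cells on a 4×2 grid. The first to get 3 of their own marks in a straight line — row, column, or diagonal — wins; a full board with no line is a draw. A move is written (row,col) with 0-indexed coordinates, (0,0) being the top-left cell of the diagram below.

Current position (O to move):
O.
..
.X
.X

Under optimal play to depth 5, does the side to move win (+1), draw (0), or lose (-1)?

value(O./../.X/.X, O) = 0

ply 1, O at O./../.X/.X | (0,1)=-1→OO/../.X/.X; (1,0)=-1→O./O./.X/.X; (1,1)=+0→O./.O/.X/.X*; (2,0)=-1→O./../OX/.X; (3,0)=-1→O./../.X/OX
ply 2, X at O./.O/.X/.X | (0,1)=+0→OX/.O/.X/.X*; (1,0)=+0→O./XO/.X/.X; (2,0)=+0→O./.O/XX/.X; (3,0)=+0→O./.O/.X/XX
ply 3, O at OX/.O/.X/.X | (1,0)=+0→OX/OO/.X/.X*; (2,0)=+0→OX/.O/OX/.X; (3,0)=+0→OX/.O/.X/OX
ply 4, X at OX/OO/.X/.X | (2,0)=+0→OX/OO/XX/.X*; (3,0)=-1→OX/OO/.X/XX
ply 5, O at OX/OO/XX/.X | (3,0)=+0→OX/OO/XX/OX*
ply 6: OX/OO/XX/OX is terminal +0 (X); from O./../.X/.X depth 5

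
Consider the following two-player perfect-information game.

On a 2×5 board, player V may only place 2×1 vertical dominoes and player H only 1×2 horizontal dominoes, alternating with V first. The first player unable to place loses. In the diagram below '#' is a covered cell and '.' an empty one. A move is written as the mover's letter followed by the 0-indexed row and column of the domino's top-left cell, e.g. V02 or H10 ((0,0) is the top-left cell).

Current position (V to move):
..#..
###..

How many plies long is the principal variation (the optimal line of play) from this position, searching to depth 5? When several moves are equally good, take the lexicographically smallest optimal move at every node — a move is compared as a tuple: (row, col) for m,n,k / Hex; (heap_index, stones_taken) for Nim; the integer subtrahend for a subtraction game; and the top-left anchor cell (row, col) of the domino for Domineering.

PV length from [..#../###..]: 3 plies

ply 1, V at ..#../###.. | V03=+1→..##./####.*; V04=+1→..#.#/###.#
ply 2, H at ..##./####. | H00=-1→####./####.*
ply 3, V at ####./####. | V04=+1→#####/#####*
ply 4: #####/##### is terminal -1 (H); from ..#../###.. depth 5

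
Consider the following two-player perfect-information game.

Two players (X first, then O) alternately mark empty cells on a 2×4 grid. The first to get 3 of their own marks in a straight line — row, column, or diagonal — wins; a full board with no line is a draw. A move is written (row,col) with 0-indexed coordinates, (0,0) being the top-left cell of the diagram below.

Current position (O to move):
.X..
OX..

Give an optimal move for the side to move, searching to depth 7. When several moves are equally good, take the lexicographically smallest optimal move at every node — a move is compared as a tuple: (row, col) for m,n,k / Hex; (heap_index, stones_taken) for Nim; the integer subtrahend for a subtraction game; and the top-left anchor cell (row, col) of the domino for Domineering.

ply 1, O at .X../OX.. | (0,0)=+0→OX../OX..*; (0,2)=+0→.XO./OX..; (0,3)=+0→.X.O/OX..; (1,2)=-1→.X../OXO.; (1,3)=-1→.X../OX.O
ply 2, X at OX../OX.. | (0,2)=+0→OXX./OX..*; (0,3)=+0→OX.X/OX..; (1,2)=+0→OX../OXX.; (1,3)=+0→OX../OX.X
ply 3, O at OXX./OX.. | (0,3)=+0→OXXO/OX..*; (1,2)=-1→OXX./OXO.; (1,3)=-1→OXX./OX.O
ply 4, X at OXXO/OX.. | (1,2)=+0→OXXO/OXX.*; (1,3)=+0→OXXO/OX.X
ply 5, O at OXXO/OXX. | (1,3)=+0→OXXO/OXXO*
ply 6: OXXO/OXXO is terminal +0 (X); from .X../OX.. depth 7

O's best at [.X../OX..]: (0,0)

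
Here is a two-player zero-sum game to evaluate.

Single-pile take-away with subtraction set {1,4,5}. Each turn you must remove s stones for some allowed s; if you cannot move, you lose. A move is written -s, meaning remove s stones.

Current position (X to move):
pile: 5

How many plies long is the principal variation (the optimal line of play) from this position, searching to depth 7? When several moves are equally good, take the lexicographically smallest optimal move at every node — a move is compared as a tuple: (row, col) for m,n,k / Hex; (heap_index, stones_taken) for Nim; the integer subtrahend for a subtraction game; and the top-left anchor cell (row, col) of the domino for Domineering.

PV length from [5]: 1 ply

[5] X move#1: -1:-1/4, -4:-1/1, -5:+1/0*
[0] end (terminal -1, O#2); searched 5 to 7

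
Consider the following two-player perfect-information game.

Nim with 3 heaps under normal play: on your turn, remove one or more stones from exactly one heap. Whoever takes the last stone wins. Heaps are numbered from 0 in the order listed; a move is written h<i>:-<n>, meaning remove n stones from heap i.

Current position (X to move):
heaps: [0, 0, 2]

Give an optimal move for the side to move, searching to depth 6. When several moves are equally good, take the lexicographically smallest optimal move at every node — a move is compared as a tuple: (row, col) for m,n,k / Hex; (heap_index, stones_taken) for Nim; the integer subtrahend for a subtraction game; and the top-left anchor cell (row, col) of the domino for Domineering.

ply 1, X at (0,0,2) | h2:-1=-1→(0,0,1); h2:-2=+1→(0,0,0)*
ply 2: (0,0,0) is terminal -1 (O); from (0,0,2) depth 6

X's best at [(0,0,2)]: h2:-2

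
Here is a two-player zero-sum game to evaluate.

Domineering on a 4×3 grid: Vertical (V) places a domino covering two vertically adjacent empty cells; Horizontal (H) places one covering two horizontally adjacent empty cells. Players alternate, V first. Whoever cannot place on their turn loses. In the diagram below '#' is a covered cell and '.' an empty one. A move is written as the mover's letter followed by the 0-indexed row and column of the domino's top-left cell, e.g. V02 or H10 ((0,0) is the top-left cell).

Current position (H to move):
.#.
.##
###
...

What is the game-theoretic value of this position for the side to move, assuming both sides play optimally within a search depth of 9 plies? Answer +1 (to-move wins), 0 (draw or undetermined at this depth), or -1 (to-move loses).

[.#./.##/###/...] H move#1: H30:-1/.#./.##/###/##.*, H31:-1/.#./.##/###/.##
[.#./.##/###/##.] V move#2: V00:+1/##./###/###/##.*
[##./###/###/##.] end (terminal -1, H#3); searched .#./.##/###/... to 9

value(.#./.##/###/..., H) = -1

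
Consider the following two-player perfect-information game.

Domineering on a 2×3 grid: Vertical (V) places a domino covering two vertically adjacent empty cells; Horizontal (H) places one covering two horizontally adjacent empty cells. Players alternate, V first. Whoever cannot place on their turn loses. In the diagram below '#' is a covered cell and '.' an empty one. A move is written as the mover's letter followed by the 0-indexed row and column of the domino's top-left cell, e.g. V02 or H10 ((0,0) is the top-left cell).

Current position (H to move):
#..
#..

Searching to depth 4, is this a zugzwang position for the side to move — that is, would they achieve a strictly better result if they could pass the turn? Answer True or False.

[#../#..] H move#1: H01:+1/###/#..*, H11:+1/#../###
[###/#..] end (terminal -1, V#2); searched #../#.. to 4
suppose H passes — search the same position with V to move:
pass> [#../#..] V move#1: V01:+1/##./##.*, V02:+1/#.#/#.#
pass> [##./##.] end (terminal -1, H#2); searched #../#.. to 4
for H: play +1, pass -1

zugzwang(#../#.., H) = False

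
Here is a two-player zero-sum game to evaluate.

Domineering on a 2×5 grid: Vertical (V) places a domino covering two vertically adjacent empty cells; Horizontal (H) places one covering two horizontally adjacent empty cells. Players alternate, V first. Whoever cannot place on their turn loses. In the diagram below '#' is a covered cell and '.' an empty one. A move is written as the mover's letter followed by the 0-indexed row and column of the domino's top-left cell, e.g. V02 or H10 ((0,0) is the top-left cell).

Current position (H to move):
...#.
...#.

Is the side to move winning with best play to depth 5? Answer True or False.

H winning at [...#./...#.]: False

[...#./...#.] H move#1: H00:-1/##.#./...#.*, H01:-1/.###./...#., H10:-1/...#./##.#., H11:-1/...#./.###.
[##.#./...#.] V move#2: V02:+1/####./..##.*, V04:-1/##.##/...##
[####./..##.] H move#3: H10:-1/####./####.*
[####./####.] V move#4: V04:+1/#####/#####*
[#####/#####] end (terminal -1, H#5); searched ...#./...#. to 5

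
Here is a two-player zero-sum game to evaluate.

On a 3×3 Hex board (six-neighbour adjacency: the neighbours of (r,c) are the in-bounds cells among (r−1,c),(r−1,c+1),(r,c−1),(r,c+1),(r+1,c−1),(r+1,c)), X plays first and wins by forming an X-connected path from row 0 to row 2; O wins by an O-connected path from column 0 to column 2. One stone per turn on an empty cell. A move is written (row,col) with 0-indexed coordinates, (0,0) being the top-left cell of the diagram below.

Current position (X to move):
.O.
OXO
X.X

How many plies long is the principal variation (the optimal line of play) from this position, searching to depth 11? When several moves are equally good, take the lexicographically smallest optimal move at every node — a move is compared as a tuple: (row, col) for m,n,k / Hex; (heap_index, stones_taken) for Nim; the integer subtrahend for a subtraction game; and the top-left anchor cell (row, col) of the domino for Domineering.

PV length from [.O./OXO/X.X]: 1 ply

p1 X@[.O./OXO/X.X]: (0,0)[XO./OXO/X.X]-1 (0,2)[.OX/OXO/X.X]+1* (2,1)[.O./OXO/XXX]-1
p2 O@[.OX/OXO/X.X] terminal -1; root [.O./OXO/X.X] d11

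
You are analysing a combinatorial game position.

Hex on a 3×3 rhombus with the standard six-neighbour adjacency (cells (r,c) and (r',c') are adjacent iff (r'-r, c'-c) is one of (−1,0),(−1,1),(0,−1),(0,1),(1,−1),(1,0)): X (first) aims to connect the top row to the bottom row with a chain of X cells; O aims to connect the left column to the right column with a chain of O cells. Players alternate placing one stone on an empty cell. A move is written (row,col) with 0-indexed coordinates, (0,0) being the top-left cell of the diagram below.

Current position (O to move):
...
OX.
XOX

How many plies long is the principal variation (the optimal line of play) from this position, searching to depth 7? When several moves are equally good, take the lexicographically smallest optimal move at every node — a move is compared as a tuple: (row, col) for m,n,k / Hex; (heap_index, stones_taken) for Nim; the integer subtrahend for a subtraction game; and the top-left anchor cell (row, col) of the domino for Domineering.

PV length from [.../OX./XOX]: 2 plies

p1 O@[.../OX./XOX]: (0,0)[O../OX./XOX]-1* (0,1)[.O./OX./XOX]-1 (0,2)[..O/OX./XOX]-1 (1,2)[.../OXO/XOX]-1
p2 X@[O../OX./XOX]: (0,1)[OX./OX./XOX]+1* (0,2)[O.X/OX./XOX]+1 (1,2)[O../OXX/XOX]+1
p3 O@[OX./OX./XOX] terminal -1; root [.../OX./XOX] d7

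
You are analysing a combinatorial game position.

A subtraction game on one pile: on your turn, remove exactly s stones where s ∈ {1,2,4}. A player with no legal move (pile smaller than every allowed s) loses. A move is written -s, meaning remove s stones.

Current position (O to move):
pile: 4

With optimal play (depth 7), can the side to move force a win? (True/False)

O winning at [4]: True

p1 O@[4]: -1[3]+1* -2[2]-1 -4[0]+1
p2 X@[3]: -1[2]-1* -2[1]-1
p3 O@[2]: -1[1]-1 -2[0]+1*
p4 X@[0] terminal -1; root [4] d7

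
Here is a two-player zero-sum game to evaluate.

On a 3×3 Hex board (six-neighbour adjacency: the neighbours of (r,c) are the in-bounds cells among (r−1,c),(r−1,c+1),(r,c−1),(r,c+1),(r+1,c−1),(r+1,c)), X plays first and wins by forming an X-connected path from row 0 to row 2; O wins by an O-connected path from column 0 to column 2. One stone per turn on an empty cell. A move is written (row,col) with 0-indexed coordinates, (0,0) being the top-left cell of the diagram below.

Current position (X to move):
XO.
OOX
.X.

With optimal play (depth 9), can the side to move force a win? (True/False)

X winning at [XO./OOX/.X.]: True

ply 1, X at XO./OOX/.X. | (0,2)=+1→XOX/OOX/.X.*; (2,0)=-1→XO./OOX/XX.; (2,2)=-1→XO./OOX/.XX
ply 2: XOX/OOX/.X. is terminal -1 (O); from XO./OOX/.X. depth 9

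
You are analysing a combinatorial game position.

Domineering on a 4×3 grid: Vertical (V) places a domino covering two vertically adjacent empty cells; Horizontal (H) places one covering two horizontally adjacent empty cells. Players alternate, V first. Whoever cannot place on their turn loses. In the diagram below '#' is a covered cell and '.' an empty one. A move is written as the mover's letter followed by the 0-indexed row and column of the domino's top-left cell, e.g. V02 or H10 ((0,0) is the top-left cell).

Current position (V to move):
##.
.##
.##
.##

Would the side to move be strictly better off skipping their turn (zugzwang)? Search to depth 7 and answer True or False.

ply 1, V at ##./.##/.##/.## | V10=+1→##./###/###/.##*; V20=+1→##./.##/###/###
ply 2: ##./###/###/.## is terminal -1 (H); from ##./.##/.##/.## depth 7
suppose V passes — search the same position with H to move:
pass> ply 1: ##./.##/.##/.## is terminal -1 (H); from ##./.##/.##/.## depth 7
for V: play +1, pass +1

zugzwang(##./.##/.##/.##, V) = False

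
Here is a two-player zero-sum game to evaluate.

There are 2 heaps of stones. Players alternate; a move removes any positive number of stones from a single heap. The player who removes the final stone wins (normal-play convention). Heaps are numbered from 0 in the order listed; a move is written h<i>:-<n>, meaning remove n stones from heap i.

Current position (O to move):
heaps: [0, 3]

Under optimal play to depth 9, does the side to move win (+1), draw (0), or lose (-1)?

ply 1, O at (0,3) | h1:-1=-1→(0,2); h1:-2=-1→(0,1); h1:-3=+1→(0,0)*
ply 2: (0,0) is terminal -1 (X); from (0,3) depth 9

value((0,3), O) = +1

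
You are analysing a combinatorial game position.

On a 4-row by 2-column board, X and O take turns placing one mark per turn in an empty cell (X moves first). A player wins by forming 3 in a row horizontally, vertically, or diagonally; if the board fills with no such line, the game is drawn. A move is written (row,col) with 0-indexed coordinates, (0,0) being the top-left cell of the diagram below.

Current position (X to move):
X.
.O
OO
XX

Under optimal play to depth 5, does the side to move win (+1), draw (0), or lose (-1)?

value(X./.O/OO/XX, X) = 0

p1 X@[X./.O/OO/XX]: (0,1)[XX/.O/OO/XX]+0* (1,0)[X./XO/OO/XX]-1
p2 O@[XX/.O/OO/XX]: (1,0)[XX/OO/OO/XX]+0*
p3 X@[XX/OO/OO/XX] terminal +0; root [X./.O/OO/XX] d5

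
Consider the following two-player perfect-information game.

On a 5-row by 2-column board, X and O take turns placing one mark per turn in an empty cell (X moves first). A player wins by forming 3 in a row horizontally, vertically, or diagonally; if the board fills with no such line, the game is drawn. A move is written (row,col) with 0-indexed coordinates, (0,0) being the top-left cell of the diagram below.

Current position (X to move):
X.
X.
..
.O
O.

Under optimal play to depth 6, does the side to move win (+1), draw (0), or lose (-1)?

ply 1, X at X./X./../.O/O. | (0,1)=-1→XX/X./../.O/O.; (1,1)=+0→X./XX/../.O/O.; (2,0)=+1→X./X./X./.O/O.*; (2,1)=+0→X./X./.X/.O/O.; (3,0)=+0→X./X./../XO/O.; (4,1)=+0→X./X./../.O/OX
ply 2: X./X./X./.O/O. is terminal -1 (O); from X./X./../.O/O. depth 6

value(X./X./../.O/O., X) = +1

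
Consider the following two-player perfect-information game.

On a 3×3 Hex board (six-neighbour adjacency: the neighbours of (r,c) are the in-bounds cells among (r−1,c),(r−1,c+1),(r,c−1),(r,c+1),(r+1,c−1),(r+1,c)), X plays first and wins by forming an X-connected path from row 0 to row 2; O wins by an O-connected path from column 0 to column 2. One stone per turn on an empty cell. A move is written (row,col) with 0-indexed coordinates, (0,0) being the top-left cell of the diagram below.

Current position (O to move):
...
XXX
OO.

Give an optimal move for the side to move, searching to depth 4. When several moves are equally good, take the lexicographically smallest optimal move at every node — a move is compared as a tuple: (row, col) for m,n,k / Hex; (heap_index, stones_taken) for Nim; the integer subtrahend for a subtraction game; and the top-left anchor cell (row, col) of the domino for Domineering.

p1 O@[.../XXX/OO.]: (0,0)[O../XXX/OO.]-1 (0,1)[.O./XXX/OO.]-1 (0,2)[..O/XXX/OO.]-1 (2,2)[.../XXX/OOO]+1*
p2 X@[.../XXX/OOO] terminal -1; root [.../XXX/OO.] d4

O's best at [.../XXX/OO.]: (2,2)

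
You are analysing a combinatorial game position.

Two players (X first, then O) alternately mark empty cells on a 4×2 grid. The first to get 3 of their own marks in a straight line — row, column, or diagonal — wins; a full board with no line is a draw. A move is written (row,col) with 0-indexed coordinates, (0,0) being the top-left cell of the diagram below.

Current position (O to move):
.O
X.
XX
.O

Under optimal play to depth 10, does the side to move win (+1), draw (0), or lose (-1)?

p1 O@[.O/X./XX/.O]: (0,0)[OO/X./XX/.O]-1* (1,1)[.O/XO/XX/.O]-1 (3,0)[.O/X./XX/OO]-1
p2 X@[OO/X./XX/.O]: (1,1)[OO/XX/XX/.O]+0 (3,0)[OO/X./XX/XO]+1*
p3 O@[OO/X./XX/XO] terminal -1; root [.O/X./XX/.O] d10

value(.O/X./XX/.O, O) = -1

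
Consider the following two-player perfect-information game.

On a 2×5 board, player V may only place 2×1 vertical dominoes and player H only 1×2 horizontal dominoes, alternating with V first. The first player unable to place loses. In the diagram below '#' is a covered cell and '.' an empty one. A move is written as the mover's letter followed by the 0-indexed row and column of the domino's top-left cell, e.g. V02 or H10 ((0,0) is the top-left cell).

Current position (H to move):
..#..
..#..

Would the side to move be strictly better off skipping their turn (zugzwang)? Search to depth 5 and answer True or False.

[..#../..#..] H move#1: H00:-1/###../..#..*, H03:-1/..###/..#.., H10:-1/..#../###.., H13:-1/..#../..###
[###../..#..] V move#2: V03:+1/####./..##.*, V04:+1/###.#/..#.#
[####./..##.] H move#3: H10:-1/####./####.*
[####./####.] V move#4: V04:+1/#####/#####*
[#####/#####] end (terminal -1, H#5); searched ..#../..#.. to 5
suppose H passes — search the same position with V to move:
pass> [..#../..#..] V move#1: V00:-1/#.#../#.#..*, V01:-1/.##../.##.., V03:-1/..##./..##., V04:-1/..#.#/..#.#
pass> [#.#../#.#..] H move#2: H03:+1/#.###/#.#..*, H13:+1/#.#../#.###
pass> [#.###/#.#..] V move#3: V01:-1/#####/###..*
pass> [#####/###..] H move#4: H13:+1/#####/#####*
pass> [#####/#####] end (terminal -1, V#5); searched ..#../..#.. to 5
for H: play -1, pass +1

zugzwang(..#../..#.., H) = True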